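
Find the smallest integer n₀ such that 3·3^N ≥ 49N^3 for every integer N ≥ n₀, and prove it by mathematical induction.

n₀ = 9

At N = 8: 19683 < 25088, so the inequality fails and n₀ ≥ 9. We prove 3·3^N ≥ 49N^3 for all N ≥ 9.
For the base case N = 9: 3·3^N = 59049 and 49N^3 = 35721, so 59049 ≥ 35721.
Inductive step: suppose the statement holds for some r ≥ 9, so 3·3^r ≥ 49r^3.
Then 3·3^(r + 1) = 3·(3·3^r) ≥ 3·(49r^3).
Also, for r ≥ 9 we have 3·(49r^3) ≥ 49(r+1)^3, since 3 ≥ (1 + 1/r)^3 for all r ≥ 9.
Combining, 3·3^(r + 1) ≥ 49(r+1)^3.
This completes the induction.
Hence the smallest such n₀ is 9.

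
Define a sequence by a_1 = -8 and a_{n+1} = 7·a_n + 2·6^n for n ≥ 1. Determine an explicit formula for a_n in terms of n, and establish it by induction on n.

a_n = -2·6^n + 4·7^(n - 1)

Computing the first terms: a_1 = -8, a_2 = -44, a_3 = -236. This suggests a_n = -2·6^n + 4·7^(n - 1).
Base case (n = 1): the formula gives -8 = -8 = a_1.
Inductive step: assume the claim holds for n = r, so a_r = -2·6^r + 4·7^(r - 1).
Then a_{r+1} = 7·a_r + 2·6^r = 7·(-2·6^r + 4·7^(r - 1)) + 2·6^r = -2·6^(r + 1) + 4·7^r = -2·6^(r+1) + 4·7^((r+1) - 1),
which is the claimed formula at n = r+1.
This completes the induction.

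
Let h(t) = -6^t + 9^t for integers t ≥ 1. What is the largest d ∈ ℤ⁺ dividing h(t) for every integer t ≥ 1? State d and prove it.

d = 3

Computing the first values: h(1) = 3 and h(2) = 45; gcd(3, 45) = 3, so d ≤ 3.
We prove 3 | -6^t + 9^t for all t ≥ 1 by induction on t.
When t = 1: h(1) = 3 = 3·(1), so 3 | h(1).
Suppose the result is true for t = k, i.e. 3 | h(k). Then
9^{k+1} − 6^{k+1} = 9·9^k − 6·6^k = 9·(9^k − 6^k) + (3)·6^k. The first term is divisible by 3 by the inductive hypothesis, and the second term (3)·6^k is divisible by 3 since 3 | 3. Hence 3 | h(k+1).
Hence, by induction on t, the claim holds for every t ≥ 1.
Therefore the largest such d is 3.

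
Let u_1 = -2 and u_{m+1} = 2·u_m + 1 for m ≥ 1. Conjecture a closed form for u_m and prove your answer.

Computing the first terms: u_1 = -2, u_2 = -3, u_3 = -5. This suggests u_m = -2^(m - 1) - 1.
Base step (m = 1): the formula gives -2 = -2 = u_1.
Inductive step: assume the claim holds for m = k, so u_k = -2^(k - 1) - 1.
Then u_{k+1} = 2·u_k + 1 = 2·(-2^(k - 1) - 1) + 1 = -2^k - 1 = -2^((k+1) - 1) - 1,
which is the claimed formula at m = k+1.
This completes the induction.

u_m = -2^(m - 1) - 1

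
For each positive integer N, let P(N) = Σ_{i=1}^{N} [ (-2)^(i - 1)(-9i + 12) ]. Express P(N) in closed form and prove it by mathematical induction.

We claim P(N) = 3(-2)^N(N - 1) + 3 for all N ≥ 1.
Base step (N = 1): P(1) = 3, and the closed form gives 3. They agree.
For the inductive step, assume it holds for an arbitrary i ≥ 1, so P(i) = 3(-2)^i(i - 1) + 3.
Then P(i+1) = P(i) + ((-2)^i(-9i + 3)) = (3(-2)^i(i - 1) + 3) + ((-2)^i(-9i + 3)).
Simplifying, P(i+1) = -6(-2)^i·i + 3 = 3(-2)^(i+1)((i+1) - 1) + 3,
which is the closed form with N = i+1.
Hence, by induction on N, the claim holds for every N ≥ 1.

P(N) = 3(-2)^N(N - 1) + 3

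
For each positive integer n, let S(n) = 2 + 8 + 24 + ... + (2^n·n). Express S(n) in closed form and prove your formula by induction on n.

S(n) = 2·2^n(n - 1) + 2

We claim S(n) = 2·2^n(n - 1) + 2 for all n ≥ 1.
For the base case n = 1: S(1) = 2, and the closed form gives 2. They agree.
For the inductive step, assume it holds for an arbitrary i ≥ 1, so S(i) = 2·2^i(i - 1) + 2.
Then S(i+1) = S(i) + (2^(i + 1)(i + 1)) = (2·2^i(i - 1) + 2) + (2^(i + 1)(i + 1)).
Simplifying, S(i+1) = 4·2^i·i + 2 = 2·2^(i+1)((i+1) - 1) + 2,
which is the closed form with n = i+1.
Hence, by induction on n, the claim holds for every n ≥ 1.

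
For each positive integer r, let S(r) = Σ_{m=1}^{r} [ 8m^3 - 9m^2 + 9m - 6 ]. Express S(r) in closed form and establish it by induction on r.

We claim S(r) = r(2r^3 + r^2 + 2r - 3) for all r ≥ 1.
When r = 1: S(1) = 2, and the closed form gives 2. They agree.
Suppose the result is true for r = m, so S(m) = m(2m^3 + m^2 + 2m - 3).
Then S(m+1) = S(m) + (8m^3 + 15m^2 + 15m + 2) = (m(2m^3 + m^2 + 2m - 3)) + (8m^3 + 15m^2 + 15m + 2).
Simplifying, S(m+1) = (m + 1)(2m^3 + 7m^2 + 10m + 2) = (m+1)(2(m+1)^3 + (m+1)^2 + 2(m+1) - 3),
which is the closed form with r = m+1.
This completes the induction.

S(r) = r(2r^3 + r^2 + 2r - 3)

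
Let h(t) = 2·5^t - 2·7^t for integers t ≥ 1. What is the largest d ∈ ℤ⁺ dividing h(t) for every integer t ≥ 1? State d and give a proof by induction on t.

d = 4

Computing the first values: h(1) = -4 and h(2) = -48; gcd(-4, -48) = 4, so d ≤ 4.
We prove 4 | 2·5^t - 2·7^t for all t ≥ 1 by induction on t.
For the base case t = 1: h(1) = -4 = 4·(-1), so 4 | h(1).
Suppose the result is true for t = r, i.e. 4 | h(r). Then
h(r+1) − 7·h(r) = (2·5^(r+1) - 2·7^(r+1)) − 7·(2·5^r - 2·7^r) = (2)·5^r·(5 − 7) = (-4)·5^r. Since 4 | h(r) by the inductive hypothesis, 4 | 7·h(r); and 4 | -4 since -4 = 4·-1. Therefore 4 | h(r+1).
By induction, the statement is established for all t ≥ 1.
Therefore the largest such d is 4.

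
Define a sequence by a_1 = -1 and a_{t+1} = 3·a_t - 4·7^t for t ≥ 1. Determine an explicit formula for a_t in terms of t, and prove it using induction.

a_t = 2·3^t - 7^t

Computing the first terms: a_1 = -1, a_2 = -31, a_3 = -289. This suggests a_t = 2·3^t - 7^t.
When t = 1: the formula gives -1 = -1 = a_1.
Inductive step: suppose the statement holds for some p ≥ 1, so a_p = 2·3^p - 7^p.
Then a_{p+1} = 3·a_p - 4·7^p = 3·(2·3^p - 7^p) - 4·7^p = 2·3^(p + 1) - 7^(p + 1),
which is the claimed formula at t = p+1.
Hence, by induction on t, the claim holds for every t ≥ 1.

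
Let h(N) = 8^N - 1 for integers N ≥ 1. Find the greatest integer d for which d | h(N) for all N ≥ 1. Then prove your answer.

d = 7

Computing the first values: h(1) = 7 and h(2) = 63; gcd(7, 63) = 7, so d ≤ 7.
We prove 7 | 8^N - 1 for all N ≥ 1 by induction on N.
For the base case N = 1: h(1) = 7 = 7·(1), so 7 | h(1).
For the inductive step, assume it holds for an arbitrary p ≥ 1, i.e. 7 | h(p). Then
8^{p+1} − 1^{p+1} = 8·8^p − 1·1^p = 8·(8^p − 1^p) + (7)·1^p. The first term is divisible by 7 by the inductive hypothesis, and the second term (7)·1^p is divisible by 7 since 7 | 7. Hence 7 | h(p+1).
By the principle of mathematical induction, the result holds for all N ≥ 1.
Therefore the largest such d is 7.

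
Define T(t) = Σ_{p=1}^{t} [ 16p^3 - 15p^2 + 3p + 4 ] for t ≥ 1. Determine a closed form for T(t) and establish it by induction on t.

We claim T(t) = t(4t^3 + 3t^2 - 2t + 3) for all t ≥ 1.
Base step (t = 1): T(1) = 8, and the closed form gives 8. They agree.
For the inductive step, assume it holds for an arbitrary p ≥ 1, so T(p) = p(4p^3 + 3p^2 - 2p + 3).
Then T(p+1) = T(p) + (16p^3 + 33p^2 + 21p + 8) = (p(4p^3 + 3p^2 - 2p + 3)) + (16p^3 + 33p^2 + 21p + 8).
Simplifying, T(p+1) = (p + 1)(4p^3 + 15p^2 + 16p + 8) = (p+1)(4(p+1)^3 + 3(p+1)^2 - 2(p+1) + 3),
which is the closed form with t = p+1.
Hence, by induction on t, the claim holds for every t ≥ 1.

T(t) = t(4t^3 + 3t^2 - 2t + 3)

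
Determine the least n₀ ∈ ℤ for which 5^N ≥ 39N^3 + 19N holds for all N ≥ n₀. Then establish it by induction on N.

At N = 5: 3125 < 4970, so the inequality fails and n₀ ≥ 6. We prove 5^N ≥ 39N^3 + 19N for all N ≥ 6.
Base case (N = 6): 5^N = 15625 and 39N^3 + 19N = 8538, so 15625 ≥ 8538.
Inductive step: assume the claim holds for N = j, so 5^j ≥ 39j^3 + 19j.
Then 5^(j + 1) = 5·(5^j) ≥ 5·(39j^3 + 19j).
Also, for j ≥ 6 we have 5·(39j^3 + 19j) ≥ 39(j+1)^3 + 19(j+1), since 5·(39j^3 + 19j) − (39(j+1)^3 + 19(j+1)) = 156j^3 - 117j^2 - 41j - 58, which is nonnegative for all j ≥ 6.
Combining, 5^(j + 1) ≥ 39(j+1)^3 + 19(j+1).
By the principle of mathematical induction, the result holds for all N ≥ 6.
Hence the smallest such n₀ is 6.

n₀ = 6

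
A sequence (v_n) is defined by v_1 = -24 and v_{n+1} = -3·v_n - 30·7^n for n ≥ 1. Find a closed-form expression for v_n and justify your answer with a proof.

v_n = (-3)^n - 3·7^n

Computing the first terms: v_1 = -24, v_2 = -138, v_3 = -1056. This suggests v_n = (-3)^n - 3·7^n.
Base case (n = 1): the formula gives -24 = -24 = v_1.
For the inductive step, assume it holds for an arbitrary k ≥ 1, so v_k = (-3)^k - 3·7^k.
Then v_{k+1} = -3·v_k - 30·7^k = -3·((-3)^k - 3·7^k) - 30·7^k = (-3)^(k + 1) - 3·7^(k + 1),
which is the claimed formula at n = k+1.
By the principle of mathematical induction, the result holds for all n ≥ 1.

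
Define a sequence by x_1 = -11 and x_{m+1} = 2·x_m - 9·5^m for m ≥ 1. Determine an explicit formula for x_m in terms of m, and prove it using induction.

x_m = 2^(m + 1) - 3·5^m

Computing the first terms: x_1 = -11, x_2 = -67, x_3 = -359. This suggests x_m = 2^(m + 1) - 3·5^m.
Base step (m = 1): the formula gives -11 = -11 = x_1.
Inductive step: suppose the statement holds for some k ≥ 1, so x_k = 2^(k + 1) - 3·5^k.
Then x_{k+1} = 2·x_k - 9·5^k = 2·(2^(k + 1) - 3·5^k) - 9·5^k = 2^(k + 2) - 3·5^(k + 1) = 2^((k+1) + 1) - 3·5^(k+1),
which is the claimed formula at m = k+1.
This completes the induction.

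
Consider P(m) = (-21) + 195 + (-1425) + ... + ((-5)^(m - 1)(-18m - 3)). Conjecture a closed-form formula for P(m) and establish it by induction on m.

We claim P(m) = (-5)^m(3m + 1) - 1 for all m ≥ 1.
Base step (m = 1): P(1) = -21, and the closed form gives -21. They agree.
Inductive step: suppose the statement holds for some i ≥ 1, so P(i) = (-5)^i(3i + 1) - 1.
Then P(i+1) = P(i) + ((-5)^i(-18i - 21)) = ((-5)^i(3i + 1) - 1) + ((-5)^i(-18i - 21)).
Simplifying, P(i+1) = -15(-5)^i·i - 20(-5)^i - 1 = (-5)^(i+1)(3(i+1) + 1) - 1,
which is the closed form with m = i+1.
Hence, by induction on m, the claim holds for every m ≥ 1.

P(m) = (-5)^m(3m + 1) - 1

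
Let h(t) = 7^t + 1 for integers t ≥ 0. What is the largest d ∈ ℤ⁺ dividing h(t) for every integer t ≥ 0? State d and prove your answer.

Computing the first values: h(0) = 2 and h(1) = 8; gcd(2, 8) = 2, so d ≤ 2.
We prove 2 | 7^t + 1 for all t ≥ 0 by induction on t.
Base case (t = 0): h(0) = 2 = 2·(1), so 2 | h(0).
Inductive step: assume the claim holds for t = j, i.e. 2 | h(j). Then
h(j+1) = 7^(j+1) + 1 = 7·(7^j + 1) - 6 = 7·h(j) - 6. The first term is divisible by 2 by the inductive hypothesis, and -6 is divisible by 2. Hence 2 | h(j+1).
By the principle of mathematical induction, the result holds for all t ≥ 0.
Therefore the largest such d is 2.

d = 2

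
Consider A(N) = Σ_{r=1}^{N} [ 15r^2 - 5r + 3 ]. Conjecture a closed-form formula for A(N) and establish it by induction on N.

A(N) = N(5N^2 + 5N + 3)

We claim A(N) = N(5N^2 + 5N + 3) for all N ≥ 1.
For the base case N = 1: A(1) = 13, and the closed form gives 13. They agree.
For the inductive step, assume it holds for an arbitrary r ≥ 1, so A(r) = r(5r^2 + 5r + 3).
Then A(r+1) = A(r) + (15r^2 + 25r + 13) = (r(5r^2 + 5r + 3)) + (15r^2 + 25r + 13).
Simplifying, A(r+1) = (r + 1)(5r^2 + 15r + 13) = (r+1)(5(r+1)^2 + 5(r+1) + 3),
which is the closed form with N = r+1.
Hence, by induction on N, the claim holds for every N ≥ 1.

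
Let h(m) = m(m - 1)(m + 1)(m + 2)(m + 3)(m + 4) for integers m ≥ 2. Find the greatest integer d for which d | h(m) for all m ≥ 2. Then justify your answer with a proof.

Computing the first values: h(2) = 720 and h(3) = 5040; gcd(720, 5040) = 720, so d ≤ 720.
We prove 720 | m(m - 1)(m + 1)(m + 2)(m + 3)(m + 4) for all m ≥ 2 by induction on m.
For the base case m = 2: h(2) = 720 = 720·(1), so 720 | h(2).
Inductive step: suppose the statement holds for some r ≥ 2, i.e. 720 | h(r). Then
h(r+1) − h(r) = r·(r+1)·(r+2)·(r+3)·(r+4)·(r+5) − (r-1)·r·(r+1)·(r+2)·(r+3)·(r+4) = r·(r+1)·(r+2)·(r+3)·(r+4)·[(r+5) − (r-1)] = 6·r·(r+1)·(r+2)·(r+3)·(r+4). The product of 5 consecutive integers is divisible by (5)! = 120, so h(r+1) − h(r) is divisible by 6·120 = 720. By the inductive hypothesis 720 | h(r), hence 720 | h(r+1).
By the principle of mathematical induction, the result holds for all m ≥ 2.
Therefore the largest such d is 720.

d = 720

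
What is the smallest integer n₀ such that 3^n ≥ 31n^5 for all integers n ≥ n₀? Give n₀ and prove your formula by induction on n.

n₀ = 16

At n = 15: 14348907 < 23540625, so the inequality fails and n₀ ≥ 16. We prove 3^n ≥ 31n^5 for all n ≥ 16.
Base step (n = 16): 3^n = 43046721 and 31n^5 = 32505856, so 43046721 ≥ 32505856.
Inductive step: suppose the statement holds for some k ≥ 16, so 3^k ≥ 31k^5.
Then 3^(k + 1) = 3·(3^k) ≥ 3·(31k^5).
Also, for k ≥ 16 we have 3·(31k^5) ≥ 31(k+1)^5, since 3 ≥ (1 + 1/k)^5 for all k ≥ 16.
Combining, 3^(k + 1) ≥ 31(k+1)^5.
Hence, by induction on n, the claim holds for every n ≥ 16.
Hence the smallest such n₀ is 16.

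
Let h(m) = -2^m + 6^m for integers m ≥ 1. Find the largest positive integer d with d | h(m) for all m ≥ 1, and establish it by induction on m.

Computing the first values: h(1) = 4 and h(2) = 32; gcd(4, 32) = 4, so d ≤ 4.
We prove 4 | -2^m + 6^m for all m ≥ 1 by induction on m.
When m = 1: h(1) = 4 = 4·(1), so 4 | h(1).
Inductive step: assume the claim holds for m = j, i.e. 4 | h(j). Then
6^{j+1} − 2^{j+1} = 6·6^j − 2·2^j = 6·(6^j − 2^j) + (4)·2^j. The first term is divisible by 4 by the inductive hypothesis, and the second term (4)·2^j is divisible by 4 since 4 | 4. Hence 4 | h(j+1).
This completes the induction.
Therefore the largest such d is 4.

d = 4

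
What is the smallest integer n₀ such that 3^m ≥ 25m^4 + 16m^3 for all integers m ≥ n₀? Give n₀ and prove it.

n₀ = 13

At m = 12: 531441 < 546048, so the inequality fails and n₀ ≥ 13. We prove 3^m ≥ 25m^4 + 16m^3 for all m ≥ 13.
Base step (m = 13): 3^m = 1594323 and 25m^4 + 16m^3 = 749177, so 1594323 ≥ 749177.
Inductive step: assume the claim holds for m = i, so 3^i ≥ 25i^4 + 16i^3.
Then 3^(i + 1) = 3·(3^i) ≥ 3·(25i^4 + 16i^3).
Also, for i ≥ 13 we have 3·(25i^4 + 16i^3) ≥ 25(i+1)^4 + 16(i+1)^3, since 3·(25i^4 + 16i^3) − (25(i+1)^4 + 16(i+1)^3) = 50i^4 - 68i^3 - 198i^2 - 148i - 41, which is nonnegative for all i ≥ 13.
Combining, 3^(i + 1) ≥ 25(i+1)^4 + 16(i+1)^3.
This completes the induction.
Hence the smallest such n₀ is 13.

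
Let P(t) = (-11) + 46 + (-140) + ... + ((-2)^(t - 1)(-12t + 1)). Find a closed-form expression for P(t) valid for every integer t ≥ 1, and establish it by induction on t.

P(t) = (-2)^t(4t + 1) - 1

We claim P(t) = (-2)^t(4t + 1) - 1 for all t ≥ 1.
Base case (t = 1): P(1) = -11, and the closed form gives -11. They agree.
Inductive step: suppose the statement holds for some j ≥ 1, so P(j) = (-2)^j(4j + 1) - 1.
Then P(j+1) = P(j) + ((-2)^j(-12j - 11)) = ((-2)^j(4j + 1) - 1) + ((-2)^j(-12j - 11)).
Simplifying, P(j+1) = -8(-2)^j·j - 10(-2)^j - 1 = (-2)^(j+1)(4(j+1) + 1) - 1,
which is the closed form with t = j+1.
By induction, the statement is established for all t ≥ 1.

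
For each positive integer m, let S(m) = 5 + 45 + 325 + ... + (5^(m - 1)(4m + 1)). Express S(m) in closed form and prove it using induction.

We claim S(m) = 5^m·m for all m ≥ 1.
When m = 1: S(1) = 5, and the closed form gives 5. They agree.
Suppose the result is true for m = j, so S(j) = 5^j·j.
Then S(j+1) = S(j) + (5^j(4j + 5)) = (5^j·j) + (5^j(4j + 5)).
Simplifying, S(j+1) = 5^(j + 1)(j + 1) = 5^(j+1)·(j+1),
which is the closed form with m = j+1.
Hence, by induction on m, the claim holds for every m ≥ 1.

S(m) = 5^m·m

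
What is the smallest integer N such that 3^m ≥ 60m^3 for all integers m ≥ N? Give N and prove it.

N = 11

At m = 10: 59049 < 60000, so the inequality fails and N ≥ 11. We prove 3^m ≥ 60m^3 for all m ≥ 11.
When m = 11: 3^m = 177147 and 60m^3 = 79860, so 177147 ≥ 79860.
For the inductive step, assume it holds for an arbitrary k ≥ 11, so 3^k ≥ 60k^3.
Then 3^(k + 1) = 3·(3^k) ≥ 3·(60k^3).
Also, for k ≥ 11 we have 3·(60k^3) ≥ 60(k+1)^3, since 3 ≥ (1 + 1/k)^3 for all k ≥ 11.
Combining, 3^(k + 1) ≥ 60(k+1)^3.
Hence, by induction on m, the claim holds for every m ≥ 11.
Hence the smallest such N is 11.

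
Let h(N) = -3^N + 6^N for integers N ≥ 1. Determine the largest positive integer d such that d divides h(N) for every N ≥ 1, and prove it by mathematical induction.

Computing the first values: h(1) = 3 and h(2) = 27; gcd(3, 27) = 3, so d ≤ 3.
We prove 3 | -3^N + 6^N for all N ≥ 1 by induction on N.
Base case (N = 1): h(1) = 3 = 3·(1), so 3 | h(1).
Inductive step: assume the claim holds for N = k, i.e. 3 | h(k). Then
6^{k+1} − 3^{k+1} = 6·6^k − 3·3^k = 6·(6^k − 3^k) + (3)·3^k. The first term is divisible by 3 by the inductive hypothesis, and the second term (3)·3^k is divisible by 3 since 3 | 3. Hence 3 | h(k+1).
By induction, the statement is established for all N ≥ 1.
Therefore the largest such d is 3.

d = 3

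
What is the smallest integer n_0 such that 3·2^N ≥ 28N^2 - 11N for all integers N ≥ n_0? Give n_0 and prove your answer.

At N = 9: 1536 < 2169, so the inequality fails and n_0 ≥ 10. We prove 3·2^N ≥ 28N^2 - 11N for all N ≥ 10.
Base case (N = 10): 3·2^N = 3072 and 28N^2 - 11N = 2690, so 3072 ≥ 2690.
Inductive step: suppose the statement holds for some r ≥ 10, so 3·2^r ≥ 28r^2 - 11r.
Then 3·2^(r + 1) = 2·(3·2^r) ≥ 2·(28r^2 - 11r).
Also, for r ≥ 10 we have 2·(28r^2 - 11r) ≥ 28(r+1)^2 - 11(r+1), since 2·(28r^2 - 11r) − (28(r+1)^2 - 11(r+1)) = 28r^2 - 67r - 17, which is nonnegative for all r ≥ 10.
Combining, 3·2^(r + 1) ≥ 28(r+1)^2 - 11(r+1).
Hence, by induction on N, the claim holds for every N ≥ 10.
Hence the smallest such n_0 is 10.

n_0 = 10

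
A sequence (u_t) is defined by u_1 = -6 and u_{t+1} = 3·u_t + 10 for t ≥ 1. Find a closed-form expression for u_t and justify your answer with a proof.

u_t = -3^(t - 1) - 5

Computing the first terms: u_1 = -6, u_2 = -8, u_3 = -14. This suggests u_t = -3^(t - 1) - 5.
For the base case t = 1: the formula gives -6 = -6 = u_1.
Inductive step: suppose the statement holds for some j ≥ 1, so u_j = -3^(j - 1) - 5.
Then u_{j+1} = 3·u_j + 10 = 3·(-3^(j - 1) - 5) + 10 = -3^j - 5 = -3^((j+1) - 1) - 5,
which is the claimed formula at t = j+1.
Hence, by induction on t, the claim holds for every t ≥ 1.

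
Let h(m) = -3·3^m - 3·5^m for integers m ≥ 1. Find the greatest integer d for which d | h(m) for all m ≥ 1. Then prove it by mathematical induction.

Computing the first values: h(1) = -24 and h(2) = -102; gcd(-24, -102) = 6, so d ≤ 6.
We prove 6 | -3·3^m - 3·5^m for all m ≥ 1 by induction on m.
For the base case m = 1: h(1) = -24 = 6·(-4), so 6 | h(1).
Suppose the result is true for m = p, i.e. 6 | h(p). Then
h(p+1) − 5·h(p) = (-3·3^(p+1) - 3·5^(p+1)) − 5·(-3·3^p - 3·5^p) = (-3)·3^p·(3 − 5) = (6)·3^p. Since 6 | h(p) by the inductive hypothesis, 6 | 5·h(p); and 6 | 6 since 6 = 6·1. Therefore 6 | h(p+1).
Hence, by induction on m, the claim holds for every m ≥ 1.
Therefore the largest such d is 6.

d = 6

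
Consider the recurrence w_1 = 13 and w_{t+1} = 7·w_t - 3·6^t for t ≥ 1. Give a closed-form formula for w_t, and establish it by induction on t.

w_t = 3·6^t - 5·7^(t - 1)

Computing the first terms: w_1 = 13, w_2 = 73, w_3 = 403. This suggests w_t = 3·6^t - 5·7^(t - 1).
When t = 1: the formula gives 13 = 13 = w_1.
For the inductive step, assume it holds for an arbitrary r ≥ 1, so w_r = 3·6^r - 5·7^(r - 1).
Then w_{r+1} = 7·w_r - 3·6^r = 7·(3·6^r - 5·7^(r - 1)) - 3·6^r = 3·6^(r + 1) - 5·7^r = 3·6^(r+1) - 5·7^((r+1) - 1),
which is the claimed formula at t = r+1.
Hence, by induction on t, the claim holds for every t ≥ 1.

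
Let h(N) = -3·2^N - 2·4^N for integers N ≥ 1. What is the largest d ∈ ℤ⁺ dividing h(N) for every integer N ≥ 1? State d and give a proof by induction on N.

Computing the first values: h(1) = -14 and h(2) = -44; gcd(-14, -44) = 2, so d ≤ 2.
We prove 2 | -3·2^N - 2·4^N for all N ≥ 1 by induction on N.
Base case (N = 1): h(1) = -14 = 2·(-7), so 2 | h(1).
Suppose the result is true for N = i, i.e. 2 | h(i). Then
h(i+1) − 4·h(i) = (-3·2^(i+1) - 2·4^(i+1)) − 4·(-3·2^i - 2·4^i) = (-3)·2^i·(2 − 4) = (6)·2^i. Since 2 | h(i) by the inductive hypothesis, 2 | 4·h(i); and 2 | 6 since 6 = 2·3. Therefore 2 | h(i+1).
By the principle of mathematical induction, the result holds for all N ≥ 1.
Therefore the largest such d is 2.

d = 2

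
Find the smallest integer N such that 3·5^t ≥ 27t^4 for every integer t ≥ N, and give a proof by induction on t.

At t = 5: 9375 < 16875, so the inequality fails and N ≥ 6. We prove 3·5^t ≥ 27t^4 for all t ≥ 6.
When t = 6: 3·5^t = 46875 and 27t^4 = 34992, so 46875 ≥ 34992.
For the inductive step, assume it holds for an arbitrary r ≥ 6, so 3·5^r ≥ 27r^4.
Then 3·5^(r + 1) = 5·(3·5^r) ≥ 5·(27r^4).
Also, for r ≥ 6 we have 5·(27r^4) ≥ 27(r+1)^4, since 5 ≥ (1 + 1/r)^4 for all r ≥ 6.
Combining, 3·5^(r + 1) ≥ 27(r+1)^4.
Hence, by induction on t, the claim holds for every t ≥ 6.
Hence the smallest such N is 6.

N = 6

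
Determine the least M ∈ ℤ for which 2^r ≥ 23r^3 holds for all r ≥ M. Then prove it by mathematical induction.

At r = 16: 65536 < 94208, so the inequality fails and M ≥ 17. We prove 2^r ≥ 23r^3 for all r ≥ 17.
Base step (r = 17): 2^r = 131072 and 23r^3 = 112999, so 131072 ≥ 112999.
Suppose the result is true for r = i, so 2^i ≥ 23i^3.
Then 2^(i + 1) = 2·(2^i) ≥ 2·(23i^3).
Also, for i ≥ 17 we have 2·(23i^3) ≥ 23(i+1)^3, since 2 ≥ (1 + 1/i)^3 for all i ≥ 17.
Combining, 2^(i + 1) ≥ 23(i+1)^3.
Hence, by induction on r, the claim holds for every r ≥ 17.
Hence the smallest such M is 17.

M = 17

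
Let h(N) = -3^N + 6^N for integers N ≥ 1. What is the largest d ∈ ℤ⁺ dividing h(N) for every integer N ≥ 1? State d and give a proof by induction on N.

Computing the first values: h(1) = 3 and h(2) = 27; gcd(3, 27) = 3, so d ≤ 3.
We prove 3 | -3^N + 6^N for all N ≥ 1 by induction on N.
When N = 1: h(1) = 3 = 3·(1), so 3 | h(1).
Suppose the result is true for N = p, i.e. 3 | h(p). Then
6^{p+1} − 3^{p+1} = 6·6^p − 3·3^p = 6·(6^p − 3^p) + (3)·3^p. The first term is divisible by 3 by the inductive hypothesis, and the second term (3)·3^p is divisible by 3 since 3 | 3. Hence 3 | h(p+1).
By the principle of mathematical induction, the result holds for all N ≥ 1.
Therefore the largest such d is 3.

d = 3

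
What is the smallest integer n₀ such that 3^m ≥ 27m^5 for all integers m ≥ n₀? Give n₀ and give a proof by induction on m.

At m = 15: 14348907 < 20503125, so the inequality fails and n₀ ≥ 16. We prove 3^m ≥ 27m^5 for all m ≥ 16.
Base case (m = 16): 3^m = 43046721 and 27m^5 = 28311552, so 43046721 ≥ 28311552.
For the inductive step, assume it holds for an arbitrary i ≥ 16, so 3^i ≥ 27i^5.
Then 3^(i + 1) = 3·(3^i) ≥ 3·(27i^5).
Also, for i ≥ 16 we have 3·(27i^5) ≥ 27(i+1)^5, since 3 ≥ (1 + 1/i)^5 for all i ≥ 16.
Combining, 3^(i + 1) ≥ 27(i+1)^5.
By the principle of mathematical induction, the result holds for all m ≥ 16.
Hence the smallest such n₀ is 16.

n₀ = 16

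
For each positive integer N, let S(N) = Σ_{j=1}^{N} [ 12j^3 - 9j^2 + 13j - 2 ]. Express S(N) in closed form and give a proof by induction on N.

We claim S(N) = N(3N^3 + 3N^2 + 5N + 3) for all N ≥ 1.
When N = 1: S(1) = 14, and the closed form gives 14. They agree.
Inductive step: suppose the statement holds for some j ≥ 1, so S(j) = j(3j^3 + 3j^2 + 5j + 3).
Then S(j+1) = S(j) + (12j^3 + 27j^2 + 31j + 14) = (j(3j^3 + 3j^2 + 5j + 3)) + (12j^3 + 27j^2 + 31j + 14).
Simplifying, S(j+1) = (j + 1)(3j^3 + 12j^2 + 20j + 14) = (j+1)(3(j+1)^3 + 3(j+1)^2 + 5(j+1) + 3),
which is the closed form with N = j+1.
Hence, by induction on N, the claim holds for every N ≥ 1.

S(N) = N(3N^3 + 3N^2 + 5N + 3)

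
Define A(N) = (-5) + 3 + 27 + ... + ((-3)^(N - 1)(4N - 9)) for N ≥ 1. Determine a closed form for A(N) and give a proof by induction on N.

A(N) = (-3)^N(-N + 2) - 2

We claim A(N) = (-3)^N(-N + 2) - 2 for all N ≥ 1.
Base case (N = 1): A(1) = -5, and the closed form gives -5. They agree.
Inductive step: assume the claim holds for N = k, so A(k) = (-3)^k(-k + 2) - 2.
Then A(k+1) = A(k) + ((-3)^k(4k - 5)) = ((-3)^k(-k + 2) - 2) + ((-3)^k(4k - 5)).
Simplifying, A(k+1) = -(-3)^(k + 1)k + (-3)^(k + 1) - 2 = (-3)^(k+1)(-(k+1) + 2) - 2,
which is the closed form with N = k+1.
Hence, by induction on N, the claim holds for every N ≥ 1.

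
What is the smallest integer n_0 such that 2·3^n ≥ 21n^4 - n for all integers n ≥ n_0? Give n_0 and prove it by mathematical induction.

n_0 = 11

At n = 10: 118098 < 209990, so the inequality fails and n_0 ≥ 11. We prove 2·3^n ≥ 21n^4 - n for all n ≥ 11.
For the base case n = 11: 2·3^n = 354294 and 21n^4 - n = 307450, so 354294 ≥ 307450.
Suppose the result is true for n = k, so 2·3^k ≥ 21k^4 - k.
Then 2·3^(k + 1) = 3·(2·3^k) ≥ 3·(21k^4 - k).
Also, for k ≥ 11 we have 3·(21k^4 - k) ≥ 21(k+1)^4 - (k+1), since 3·(21k^4 - k) − (21(k+1)^4 - (k+1)) = 42k^4 - 84k^3 - 126k^2 - 86k - 20, which is nonnegative for all k ≥ 11.
Combining, 2·3^(k + 1) ≥ 21(k+1)^4 - (k+1).
By the principle of mathematical induction, the result holds for all n ≥ 11.
Hence the smallest such n_0 is 11.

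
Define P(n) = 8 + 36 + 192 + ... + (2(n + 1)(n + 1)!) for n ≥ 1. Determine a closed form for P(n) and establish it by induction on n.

P(n) = 2(n + 2)! - 4

We claim P(n) = 2(n + 2)! - 4 for all n ≥ 1.
For the base case n = 1: P(1) = 8, and the closed form gives 8. They agree.
Inductive step: assume the claim holds for n = m, so P(m) = 2(m + 2)! - 4.
Then P(m+1) = P(m) + (2(m + 2)(m + 2)!) = (2(m + 2)! - 4) + (2(m + 2)(m + 2)!).
Simplifying, P(m+1) = 2((m+1) + 2)! - 4,
which is the closed form with n = m+1.
Hence, by induction on n, the claim holds for every n ≥ 1.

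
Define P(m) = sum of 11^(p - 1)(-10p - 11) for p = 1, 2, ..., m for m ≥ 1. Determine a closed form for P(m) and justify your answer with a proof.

P(m) = -11^m(m + 1) + 1

We claim P(m) = -11^m(m + 1) + 1 for all m ≥ 1.
When m = 1: P(1) = -21, and the closed form gives -21. They agree.
Inductive step: assume the claim holds for m = p, so P(p) = -11^p(p + 1) + 1.
Then P(p+1) = P(p) + (11^p(-10p - 21)) = (-11^p(p + 1) + 1) + (11^p(-10p - 21)).
Simplifying, P(p+1) = -11·11^p·p - 22·11^p + 1 = -11^(p+1)((p+1) + 1) + 1,
which is the closed form with m = p+1.
This completes the induction.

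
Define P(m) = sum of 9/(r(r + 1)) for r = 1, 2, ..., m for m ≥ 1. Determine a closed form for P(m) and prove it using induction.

We claim P(m) = 9m/(m + 1) for all m ≥ 1.
Base step (m = 1): P(1) = 9/2, and the closed form gives 9/2. They agree.
Inductive step: assume the claim holds for m = r, so P(r) = 9r/(r + 1).
Then P(r+1) = P(r) + (9/((r + 1)(r + 2))) = (9r/(r + 1)) + (9/((r + 1)(r + 2))).
Simplifying, P(r+1) = 9(r + 1)/(r + 2) = 9(r+1)/((r+1) + 1),
which is the closed form with m = r+1.
By induction, the statement is established for all m ≥ 1.

P(m) = 9m/(m + 1)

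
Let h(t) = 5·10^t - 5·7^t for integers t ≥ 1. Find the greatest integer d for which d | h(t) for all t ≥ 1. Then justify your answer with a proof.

Computing the first values: h(1) = 15 and h(2) = 255; gcd(15, 255) = 15, so d ≤ 15.
We prove 15 | 5·10^t - 5·7^t for all t ≥ 1 by induction on t.
Base case (t = 1): h(1) = 15 = 15·(1), so 15 | h(1).
Suppose the result is true for t = r, i.e. 15 | h(r). Then
h(r+1) − 10·h(r) = (5·10^(r+1) - 5·7^(r+1)) − 10·(5·10^r - 5·7^r) = (-5)·7^r·(7 − 10) = (15)·7^r. Since 15 | h(r) by the inductive hypothesis, 15 | 10·h(r); and 15 | 15 since 15 = 15·1. Therefore 15 | h(r+1).
Hence, by induction on t, the claim holds for every t ≥ 1.
Therefore the largest such d is 15.

d = 15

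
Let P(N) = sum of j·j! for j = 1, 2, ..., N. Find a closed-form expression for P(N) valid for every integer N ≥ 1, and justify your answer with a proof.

P(N) = (N + 1)! - 1

We claim P(N) = (N + 1)! - 1 for all N ≥ 1.
Base case (N = 1): P(1) = 1, and the closed form gives 1. They agree.
For the inductive step, assume it holds for an arbitrary j ≥ 1, so P(j) = (j + 1)! - 1.
Then P(j+1) = P(j) + ((j + 1)(j + 1)!) = ((j + 1)! - 1) + ((j + 1)(j + 1)!).
Simplifying, P(j+1) = ((j+1) + 1)! - 1,
which is the closed form with N = j+1.
Hence, by induction on N, the claim holds for every N ≥ 1.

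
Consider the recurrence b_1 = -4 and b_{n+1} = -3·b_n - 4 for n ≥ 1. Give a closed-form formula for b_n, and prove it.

b_n = (-3)^n - 1

Computing the first terms: b_1 = -4, b_2 = 8, b_3 = -28. This suggests b_n = (-3)^n - 1.
When n = 1: the formula gives -4 = -4 = b_1.
Suppose the result is true for n = m, so b_m = (-3)^m - 1.
Then b_{m+1} = -3·b_m - 4 = -3·((-3)^m - 1) - 4 = (-3)^(m + 1) - 1,
which is the claimed formula at n = m+1.
This completes the induction.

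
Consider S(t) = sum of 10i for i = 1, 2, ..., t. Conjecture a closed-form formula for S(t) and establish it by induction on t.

We claim S(t) = 5t(t + 1) for all t ≥ 1.
For the base case t = 1: S(1) = 10, and the closed form gives 10. They agree.
Inductive step: assume the claim holds for t = i, so S(i) = 5i(i + 1).
Then S(i+1) = S(i) + (10i + 10) = (5i(i + 1)) + (10i + 10).
Simplifying, S(i+1) = 5(i + 1)(i + 2) = 5(i+1)((i+1) + 1),
which is the closed form with t = i+1.
This completes the induction.

S(t) = 5t(t + 1)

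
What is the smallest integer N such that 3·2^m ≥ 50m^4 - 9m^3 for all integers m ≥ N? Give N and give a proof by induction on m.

N = 22

At m = 21: 6291456 < 9640701, so the inequality fails and N ≥ 22. We prove 3·2^m ≥ 50m^4 - 9m^3 for all m ≥ 22.
When m = 22: 3·2^m = 12582912 and 50m^4 - 9m^3 = 11616968, so 12582912 ≥ 11616968.
Inductive step: assume the claim holds for m = i, so 3·2^i ≥ 50i^4 - 9i^3.
Then 3·2^(i + 1) = 2·(3·2^i) ≥ 2·(50i^4 - 9i^3).
Also, for i ≥ 22 we have 2·(50i^4 - 9i^3) ≥ 50(i+1)^4 - 9(i+1)^3, since 2·(50i^4 - 9i^3) − (50(i+1)^4 - 9(i+1)^3) = 50i^4 - 209i^3 - 273i^2 - 173i - 41, which is nonnegative for all i ≥ 22.
Combining, 3·2^(i + 1) ≥ 50(i+1)^4 - 9(i+1)^3.
Hence, by induction on m, the claim holds for every m ≥ 22.
Hence the smallest such N is 22.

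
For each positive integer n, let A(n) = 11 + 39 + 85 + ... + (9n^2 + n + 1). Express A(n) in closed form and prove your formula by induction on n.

A(n) = n(3n^2 + 5n + 3)

We claim A(n) = n(3n^2 + 5n + 3) for all n ≥ 1.
Base step (n = 1): A(1) = 11, and the closed form gives 11. They agree.
Inductive step: suppose the statement holds for some r ≥ 1, so A(r) = r(3r^2 + 5r + 3).
Then A(r+1) = A(r) + (r + 9(r + 1)^2 + 2) = (r(3r^2 + 5r + 3)) + (r + 9(r + 1)^2 + 2).
Simplifying, A(r+1) = (r + 1)(3r^2 + 11r + 11) = (r+1)(3(r+1)^2 + 5(r+1) + 3),
which is the closed form with n = r+1.
By the principle of mathematical induction, the result holds for all n ≥ 1.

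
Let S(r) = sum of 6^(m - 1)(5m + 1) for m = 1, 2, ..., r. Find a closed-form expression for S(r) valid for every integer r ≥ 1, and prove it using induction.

We claim S(r) = 6^r·r for all r ≥ 1.
For the base case r = 1: S(1) = 6, and the closed form gives 6. They agree.
Suppose the result is true for r = m, so S(m) = 6^m·m.
Then S(m+1) = S(m) + (6^m(5m + 6)) = (6^m·m) + (6^m(5m + 6)).
Simplifying, S(m+1) = 6^(m + 1)(m + 1) = 6^(m+1)·(m+1),
which is the closed form with r = m+1.
By the principle of mathematical induction, the result holds for all r ≥ 1.

S(r) = 6^r·r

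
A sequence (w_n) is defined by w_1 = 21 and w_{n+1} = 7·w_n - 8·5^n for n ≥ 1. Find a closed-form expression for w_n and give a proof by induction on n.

Computing the first terms: w_1 = 21, w_2 = 107, w_3 = 549. This suggests w_n = 4·5^n + 7^(n - 1).
For the base case n = 1: the formula gives 21 = 21 = w_1.
Suppose the result is true for n = r, so w_r = 4·5^r + 7^(r - 1).
Then w_{r+1} = 7·w_r - 8·5^r = 7·(4·5^r + 7^(r - 1)) - 8·5^r = 4·5^(r + 1) + 7^r = 4·5^(r+1) + 7^((r+1) - 1),
which is the claimed formula at n = r+1.
This completes the induction.

w_n = 4·5^n + 7^(n - 1)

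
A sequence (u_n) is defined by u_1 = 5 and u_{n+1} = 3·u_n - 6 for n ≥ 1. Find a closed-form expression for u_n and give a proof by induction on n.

u_n = 2·3^(n - 1) + 3

Computing the first terms: u_1 = 5, u_2 = 9, u_3 = 21. This suggests u_n = 2·3^(n - 1) + 3.
For the base case n = 1: the formula gives 5 = 5 = u_1.
Inductive step: assume the claim holds for n = m, so u_m = 2·3^(m - 1) + 3.
Then u_{m+1} = 3·u_m - 6 = 3·(2·3^(m - 1) + 3) - 6 = 2·3^m + 3 = 2·3^((m+1) - 1) + 3,
which is the claimed formula at n = m+1.
By the principle of mathematical induction, the result holds for all n ≥ 1.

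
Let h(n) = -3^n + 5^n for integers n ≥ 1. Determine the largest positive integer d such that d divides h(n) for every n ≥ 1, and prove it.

d = 2

Computing the first values: h(1) = 2 and h(2) = 16; gcd(2, 16) = 2, so d ≤ 2.
We prove 2 | -3^n + 5^n for all n ≥ 1 by induction on n.
Base step (n = 1): h(1) = 2 = 2·(1), so 2 | h(1).
Inductive step: suppose the statement holds for some i ≥ 1, i.e. 2 | h(i). Then
5^{i+1} − 3^{i+1} = 5·5^i − 3·3^i = 5·(5^i − 3^i) + (2)·3^i. The first term is divisible by 2 by the inductive hypothesis, and the second term (2)·3^i is divisible by 2 since 2 | 2. Hence 2 | h(i+1).
Hence, by induction on n, the claim holds for every n ≥ 1.
Therefore the largest such d is 2.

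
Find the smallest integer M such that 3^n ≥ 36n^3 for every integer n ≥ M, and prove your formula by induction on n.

At n = 9: 19683 < 26244, so the inequality fails and M ≥ 10. We prove 3^n ≥ 36n^3 for all n ≥ 10.
For the base case n = 10: 3^n = 59049 and 36n^3 = 36000, so 59049 ≥ 36000.
Inductive step: assume the claim holds for n = i, so 3^i ≥ 36i^3.
Then 3^(i + 1) = 3·(3^i) ≥ 3·(36i^3).
Also, for i ≥ 10 we have 3·(36i^3) ≥ 36(i+1)^3, since 3 ≥ (1 + 1/i)^3 for all i ≥ 10.
Combining, 3^(i + 1) ≥ 36(i+1)^3.
By induction, the statement is established for all n ≥ 10.
Hence the smallest such M is 10.

M = 10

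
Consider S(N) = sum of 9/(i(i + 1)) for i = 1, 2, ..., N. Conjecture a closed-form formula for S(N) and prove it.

We claim S(N) = 9N/(N + 1) for all N ≥ 1.
Base case (N = 1): S(1) = 9/2, and the closed form gives 9/2. They agree.
For the inductive step, assume it holds for an arbitrary i ≥ 1, so S(i) = 9i/(i + 1).
Then S(i+1) = S(i) + (9/((i + 1)(i + 2))) = (9i/(i + 1)) + (9/((i + 1)(i + 2))).
Simplifying, S(i+1) = 9(i + 1)/(i + 2) = 9(i+1)/((i+1) + 1),
which is the closed form with N = i+1.
By the principle of mathematical induction, the result holds for all N ≥ 1.

S(N) = 9N/(N + 1)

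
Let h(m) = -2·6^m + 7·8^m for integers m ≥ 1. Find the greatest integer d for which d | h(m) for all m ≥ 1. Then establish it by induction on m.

Computing the first values: h(1) = 44 and h(2) = 376; gcd(44, 376) = 4, so d ≤ 4.
We prove 4 | -2·6^m + 7·8^m for all m ≥ 1 by induction on m.
When m = 1: h(1) = 44 = 4·(11), so 4 | h(1).
For the inductive step, assume it holds for an arbitrary k ≥ 1, i.e. 4 | h(k). Then
h(k+1) − 8·h(k) = (-2·6^(k+1) + 7·8^(k+1)) − 8·(-2·6^k + 7·8^k) = (-2)·6^k·(6 − 8) = (4)·6^k. Since 4 | h(k) by the inductive hypothesis, 4 | 8·h(k); and 4 | 4 since 4 = 4·1. Therefore 4 | h(k+1).
This completes the induction.
Therefore the largest such d is 4.

d = 4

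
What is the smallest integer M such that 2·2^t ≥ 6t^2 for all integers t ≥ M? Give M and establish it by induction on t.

M = 8

At t = 7: 256 < 294, so the inequality fails and M ≥ 8. We prove 2·2^t ≥ 6t^2 for all t ≥ 8.
Base case (t = 8): 2·2^t = 512 and 6t^2 = 384, so 512 ≥ 384.
Suppose the result is true for t = p, so 2·2^p ≥ 6p^2.
Then 2·2^(p + 1) = 2·(2·2^p) ≥ 2·(6p^2).
Also, for p ≥ 8 we have 2·(6p^2) ≥ 6(p+1)^2, since 2 ≥ (1 + 1/p)^2 for all p ≥ 8.
Combining, 2·2^(p + 1) ≥ 6(p+1)^2.
By induction, the statement is established for all t ≥ 8.
Hence the smallest such M is 8.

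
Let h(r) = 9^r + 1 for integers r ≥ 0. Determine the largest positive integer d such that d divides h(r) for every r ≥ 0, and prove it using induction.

d = 2

Computing the first values: h(0) = 2 and h(1) = 10; gcd(2, 10) = 2, so d ≤ 2.
We prove 2 | 9^r + 1 for all r ≥ 0 by induction on r.
Base step (r = 0): h(0) = 2 = 2·(1), so 2 | h(0).
Inductive step: suppose the statement holds for some m ≥ 0, i.e. 2 | h(m). Then
h(m+1) = 9^(m+1) + 1 = 9·(9^m + 1) - 8 = 9·h(m) - 8. The first term is divisible by 2 by the inductive hypothesis, and -8 is divisible by 2. Hence 2 | h(m+1).
This completes the induction.
Therefore the largest such d is 2.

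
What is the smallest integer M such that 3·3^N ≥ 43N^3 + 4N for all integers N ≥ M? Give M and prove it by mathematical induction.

At N = 8: 19683 < 22048, so the inequality fails and M ≥ 9. We prove 3·3^N ≥ 43N^3 + 4N for all N ≥ 9.
Base case (N = 9): 3·3^N = 59049 and 43N^3 + 4N = 31383, so 59049 ≥ 31383.
Inductive step: assume the claim holds for N = j, so 3·3^j ≥ 43j^3 + 4j.
Then 3·3^(j + 1) = 3·(3·3^j) ≥ 3·(43j^3 + 4j).
Also, for j ≥ 9 we have 3·(43j^3 + 4j) ≥ 43(j+1)^3 + 4(j+1), since 3·(43j^3 + 4j) − (43(j+1)^3 + 4(j+1)) = 86j^3 - 129j^2 - 121j - 47, which is nonnegative for all j ≥ 9.
Combining, 3·3^(j + 1) ≥ 43(j+1)^3 + 4(j+1).
By the principle of mathematical induction, the result holds for all N ≥ 9.
Hence the smallest such M is 9.

M = 9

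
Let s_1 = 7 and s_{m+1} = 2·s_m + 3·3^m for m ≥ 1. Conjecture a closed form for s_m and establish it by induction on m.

s_m = -2^m + 3^(m + 1)

Computing the first terms: s_1 = 7, s_2 = 23, s_3 = 73. This suggests s_m = -2^m + 3^(m + 1).
Base step (m = 1): the formula gives 7 = 7 = s_1.
Inductive step: assume the claim holds for m = j, so s_j = -2^j + 3^(j + 1).
Then s_{j+1} = 2·s_j + 3·3^j = 2·(-2^j + 3^(j + 1)) + 3·3^j = -2^(j + 1) + 3^(j + 2) = -2^(j+1) + 3^((j+1) + 1),
which is the claimed formula at m = j+1.
By induction, the statement is established for all m ≥ 1.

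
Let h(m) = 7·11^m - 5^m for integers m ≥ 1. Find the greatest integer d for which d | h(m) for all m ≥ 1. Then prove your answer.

d = 6

Computing the first values: h(1) = 72 and h(2) = 822; gcd(72, 822) = 6, so d ≤ 6.
We prove 6 | 7·11^m - 5^m for all m ≥ 1 by induction on m.
When m = 1: h(1) = 72 = 6·(12), so 6 | h(1).
Inductive step: suppose the statement holds for some i ≥ 1, i.e. 6 | h(i). Then
h(i+1) − 11·h(i) = (7·11^(i+1) - 5^(i+1)) − 11·(7·11^i - 5^i) = (-1)·5^i·(5 − 11) = (6)·5^i. Since 6 | h(i) by the inductive hypothesis, 6 | 11·h(i); and 6 | 6 since 6 = 6·1. Therefore 6 | h(i+1).
This completes the induction.
Therefore the largest such d is 6.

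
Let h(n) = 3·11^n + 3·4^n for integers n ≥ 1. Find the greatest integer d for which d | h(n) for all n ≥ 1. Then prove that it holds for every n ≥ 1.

Computing the first values: h(1) = 45 and h(2) = 411; gcd(45, 411) = 3, so d ≤ 3.
We prove 3 | 3·11^n + 3·4^n for all n ≥ 1 by induction on n.
Base step (n = 1): h(1) = 45 = 3·(15), so 3 | h(1).
Suppose the result is true for n = m, i.e. 3 | h(m). Then
h(m+1) − 11·h(m) = (3·11^(m+1) + 3·4^(m+1)) − 11·(3·11^m + 3·4^m) = (3)·4^m·(4 − 11) = (-21)·4^m. Since 3 | h(m) by the inductive hypothesis, 3 | 11·h(m); and 3 | -21 since -21 = 3·-7. Therefore 3 | h(m+1).
This completes the induction.
Therefore the largest such d is 3.

d = 3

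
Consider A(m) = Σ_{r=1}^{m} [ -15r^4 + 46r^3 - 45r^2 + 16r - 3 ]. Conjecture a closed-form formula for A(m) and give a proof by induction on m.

A(m) = -m(3m^4 - 4m^3 - 3m^2 + 3m + 2)

We claim A(m) = -m(3m^4 - 4m^3 - 3m^2 + 3m + 2) for all m ≥ 1.
Base case (m = 1): A(1) = -1, and the closed form gives -1. They agree.
Suppose the result is true for m = r, so A(r) = r(-3r^4 + 4r^3 + 3r^2 - 3r - 2).
Then A(r+1) = A(r) + (-15r^4 - 14r^3 + 3r^2 + 4r - 1) = (r(-3r^4 + 4r^3 + 3r^2 - 3r - 2)) + (-15r^4 - 14r^3 + 3r^2 + 4r - 1).
Simplifying, A(r+1) = -(r + 1)(3r^4 + 8r^3 + 3r^2 - 3r + 1) = -(r+1)(3(r+1)^4 - 4(r+1)^3 - 3(r+1)^2 + 3(r+1) + 2),
which is the closed form with m = r+1.
By the principle of mathematical induction, the result holds for all m ≥ 1.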